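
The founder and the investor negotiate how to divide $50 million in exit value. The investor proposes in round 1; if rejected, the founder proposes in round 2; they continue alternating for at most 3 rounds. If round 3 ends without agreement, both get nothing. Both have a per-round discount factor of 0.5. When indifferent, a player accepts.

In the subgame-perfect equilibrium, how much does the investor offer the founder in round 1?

12.5

Round 3 (the investor proposes): the founder will accept anything ≥ 0, so the investor offers 0 and keeps 50.
Round 2 (the founder proposes): the investor can get 50 next round, worth 0.5 × 50 = 25 now, so the founder offers 25, keeping 25.
Round 1 (the investor proposes): the founder can get 25 next round, worth 0.5 × 25 = 12.5 now; the investor offers that and keeps 37.5.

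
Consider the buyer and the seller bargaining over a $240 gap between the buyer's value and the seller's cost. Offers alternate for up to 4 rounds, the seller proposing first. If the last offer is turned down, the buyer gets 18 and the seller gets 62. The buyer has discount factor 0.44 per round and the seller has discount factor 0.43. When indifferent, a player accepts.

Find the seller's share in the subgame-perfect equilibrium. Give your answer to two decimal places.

Work backward from the last round.
Round 4 (the buyer proposes): the seller gets 62 if talks fail, so the buyer offers 62 and keeps 178.
Round 3 (the seller proposes): the buyer can get 178 next round, worth 0.44 × 178 = 78.32 now, so the seller offers 78.32, keeping 161.68.
Round 2 (the buyer proposes): the seller can get 161.68 next round, worth 0.43 × 161.68 = 69.5224 now; the buyer offers that and keeps 170.4776.
Round 1 (the seller proposes): the buyer can get 170.4776 next round, worth 0.44 × 170.4776 = 75.010144 now, so the seller offers 75.010144, keeping 164.989856.

164.99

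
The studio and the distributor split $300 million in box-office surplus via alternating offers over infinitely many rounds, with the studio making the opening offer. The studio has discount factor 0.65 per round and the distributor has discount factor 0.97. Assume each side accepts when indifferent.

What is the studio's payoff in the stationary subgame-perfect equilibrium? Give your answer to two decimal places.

24.36

In a stationary SPE each proposer offers the other exactly their discounted continuation value.
If the studio keeps x when proposing and the distributor keeps y when proposing, then x = 300 − 0.97y and y = 300 − 0.65x.
Solving: x = 300(1 − 0.97) / (1 − 0.65·0.97) = 9 / 0.3695 ≈ 24.3572.
The distributor gets 300 − 24.3572 ≈ 275.6428.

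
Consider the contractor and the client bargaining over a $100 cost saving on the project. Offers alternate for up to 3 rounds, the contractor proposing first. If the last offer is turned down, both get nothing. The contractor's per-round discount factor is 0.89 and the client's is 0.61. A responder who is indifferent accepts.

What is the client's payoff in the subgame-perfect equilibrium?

6.71

Round 3 (the contractor proposes): rejection yields 0 for the client; the contractor offers 0 and keeps 100.
Round 2 (the client proposes): the contractor can get 100 next round, worth 0.89 × 100 = 89 now, so the client offers 89, keeping 11.
Round 1 (the contractor proposes): the client can get 11 next round, worth 0.61 × 11 = 6.71 now, so the contractor offers 6.71, keeping 93.29.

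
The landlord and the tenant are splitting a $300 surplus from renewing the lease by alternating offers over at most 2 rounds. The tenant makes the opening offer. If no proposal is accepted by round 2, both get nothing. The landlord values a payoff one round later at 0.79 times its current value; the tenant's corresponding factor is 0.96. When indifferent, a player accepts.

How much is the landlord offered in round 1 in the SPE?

237

By backward induction:
Round 2 (the landlord proposes): the tenant will accept anything ≥ 0, so the landlord offers 0 and keeps 300.
Round 1 (the tenant proposes): the landlord can get 300 next round, worth 0.79 × 300 = 237 now, so the tenant offers 237, keeping 63.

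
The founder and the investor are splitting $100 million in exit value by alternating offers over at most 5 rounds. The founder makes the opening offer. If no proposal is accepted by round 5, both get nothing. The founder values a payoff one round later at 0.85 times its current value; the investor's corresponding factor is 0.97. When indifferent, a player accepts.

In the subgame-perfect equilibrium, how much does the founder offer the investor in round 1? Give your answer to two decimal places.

Round 5 (the founder proposes): rejection yields 0 for the investor; the founder offers 0 and keeps 100.
Round 4 (the investor proposes): the founder can get 100 next round, worth 0.85 × 100 = 85 now. The investor offers 85 and keeps 100 − 85 = 15.
Round 3 (the founder proposes): the investor can get 15 next round, worth 0.97 × 15 = 14.55 now, so the founder offers 14.55, keeping 85.45.
Round 2 (the investor proposes): the founder can get 85.45 next round, worth 0.85 × 85.45 = 72.6325 now. The investor offers 72.6325 and keeps 100 − 72.6325 = 27.3675.
Round 1 (the founder proposes): the investor can get 27.3675 next round, worth 0.97 × 27.3675 = 26.546475 now; the founder offers that and keeps 73.453525.

26.55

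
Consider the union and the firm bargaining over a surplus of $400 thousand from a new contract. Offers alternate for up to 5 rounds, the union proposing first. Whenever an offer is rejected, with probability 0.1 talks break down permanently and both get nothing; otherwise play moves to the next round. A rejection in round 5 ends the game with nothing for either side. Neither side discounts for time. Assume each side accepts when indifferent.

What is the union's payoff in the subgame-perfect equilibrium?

334.84

Round 5 (the union proposes): the firm will accept anything ≥ 0, so the union offers 0 and keeps 400.
Round 4 (the firm proposes): rejecting gives the union an expected 0.9 × 400 = 360; the firm offers that and keeps 40.
Round 3 (the union proposes): rejecting gives the firm an expected 0.9 × 40 = 36, so the union offers 36, keeping 364.
Round 2 (the firm proposes): rejecting gives the union an expected 0.9 × 364 = 327.6, so the firm offers 327.6, keeping 72.4.
Round 1 (the union proposes): rejecting gives the firm an expected 0.9 × 72.4 = 65.16, so the union offers 65.16, keeping 334.84.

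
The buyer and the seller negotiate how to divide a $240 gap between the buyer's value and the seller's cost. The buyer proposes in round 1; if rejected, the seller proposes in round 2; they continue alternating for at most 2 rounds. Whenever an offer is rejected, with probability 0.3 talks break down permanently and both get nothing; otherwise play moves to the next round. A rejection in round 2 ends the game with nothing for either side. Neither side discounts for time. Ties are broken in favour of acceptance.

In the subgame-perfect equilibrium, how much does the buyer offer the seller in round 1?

168

By backward induction:
Round 2 (the seller proposes): the buyer will accept anything ≥ 0, so the seller offers 0 and keeps 240.
Round 1 (the buyer proposes): rejecting gives the seller an expected 0.7 × 240 = 168, so the buyer offers 168, keeping 72.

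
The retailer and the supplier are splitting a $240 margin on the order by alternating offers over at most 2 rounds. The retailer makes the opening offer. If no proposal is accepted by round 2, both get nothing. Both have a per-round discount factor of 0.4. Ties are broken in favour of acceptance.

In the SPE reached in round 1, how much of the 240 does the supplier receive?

96

Round 2 (the supplier proposes): the retailer will accept anything ≥ 0, so the supplier offers 0 and keeps 240.
Round 1 (the retailer proposes): the supplier can get 240 next round, worth 0.4 × 240 = 96 now; the retailer offers that and keeps 144.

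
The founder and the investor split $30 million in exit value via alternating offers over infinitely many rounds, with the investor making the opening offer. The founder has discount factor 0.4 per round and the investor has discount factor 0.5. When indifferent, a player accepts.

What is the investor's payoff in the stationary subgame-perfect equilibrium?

22.5

In a stationary SPE each proposer offers the other exactly their discounted continuation value.
If the investor keeps x when proposing and the founder keeps y when proposing, then x = 30 − 0.4y and y = 30 − 0.5x.
Solving: x = 30(1 − 0.4) / (1 − 0.5·0.4) = 18 / 0.8 = 22.5.
The founder gets 30 − 22.5 = 7.5.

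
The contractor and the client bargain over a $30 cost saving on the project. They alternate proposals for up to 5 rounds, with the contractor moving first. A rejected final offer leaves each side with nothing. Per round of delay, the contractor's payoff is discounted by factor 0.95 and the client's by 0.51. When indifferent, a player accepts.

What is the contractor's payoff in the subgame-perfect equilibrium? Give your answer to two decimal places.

28.86

Round 5 (the contractor proposes): the client will accept anything ≥ 0, so the contractor offers 0 and keeps 30.
Round 4 (the client proposes): the contractor can get 30 next round, worth 0.95 × 30 = 28.5 now, so the client offers 28.5, keeping 1.5.
Round 3 (the contractor proposes): the client can get 1.5 next round, worth 0.51 × 1.5 = 0.765 now, so the contractor offers 0.765, keeping 29.235.
Round 2 (the client proposes): the contractor can get 29.235 next round, worth 0.95 × 29.235 = 27.77325 now. The client offers 27.77325 and keeps 30 − 27.77325 = 2.22675.
Round 1 (the contractor proposes): the client can get 2.22675 next round, worth 0.51 × 2.22675 = 1.1356425 now. The contractor offers 1.1356425 and keeps 30 − 1.1356425 = 28.8643575.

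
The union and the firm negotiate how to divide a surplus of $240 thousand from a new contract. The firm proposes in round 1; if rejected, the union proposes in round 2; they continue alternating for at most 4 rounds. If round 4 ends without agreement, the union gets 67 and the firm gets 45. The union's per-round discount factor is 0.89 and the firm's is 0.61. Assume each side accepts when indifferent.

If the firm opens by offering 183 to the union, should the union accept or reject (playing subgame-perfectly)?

Round 4 (the union proposes): the firm gets 45 if talks fail, so the union offers 45 and keeps 195.
Round 3 (the firm proposes): the union can get 195 next round, worth 0.89 × 195 = 173.55 now. The firm offers 173.55 and keeps 240 − 173.55 = 66.45.
Round 2 (the union proposes): the firm can get 66.45 next round, worth 0.61 × 66.45 = 40.5345 now, so the union offers 40.5345, keeping 199.4655.
So by rejecting in round 1, the union gets 199.4655 next round, worth 0.89 × 199.4655 = 177.524295 now.
Offer 183 ≥ 177.524295, so the union accepts.

Accept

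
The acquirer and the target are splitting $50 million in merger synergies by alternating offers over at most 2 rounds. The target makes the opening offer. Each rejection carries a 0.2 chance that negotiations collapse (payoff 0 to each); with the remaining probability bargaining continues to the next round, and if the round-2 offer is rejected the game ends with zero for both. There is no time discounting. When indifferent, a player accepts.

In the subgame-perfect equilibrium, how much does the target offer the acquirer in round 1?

By backward induction:
Round 2 (the acquirer proposes): rejection yields 0 for the target; the acquirer offers 0 and keeps 50.
Round 1 (the target proposes): rejecting gives the acquirer an expected 0.8 × 50 = 40. The target offers 40 and keeps 50 − 40 = 10.

40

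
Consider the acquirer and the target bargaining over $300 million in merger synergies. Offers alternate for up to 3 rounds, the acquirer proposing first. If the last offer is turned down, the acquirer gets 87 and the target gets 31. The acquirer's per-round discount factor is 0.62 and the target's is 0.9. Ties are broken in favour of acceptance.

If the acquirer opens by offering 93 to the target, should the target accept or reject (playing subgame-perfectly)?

Reject

Round 3 (the acquirer proposes): the target gets 31 if talks fail, so the acquirer offers 31 and keeps 269.
Round 2 (the target proposes): the acquirer can get 269 next round, worth 0.62 × 269 = 166.78 now, so the target offers 166.78, keeping 133.22.
So by rejecting in round 1, the target gets 133.22 next round, worth 0.9 × 133.22 = 119.898 now.
Offer 93 < 119.898, so the target rejects.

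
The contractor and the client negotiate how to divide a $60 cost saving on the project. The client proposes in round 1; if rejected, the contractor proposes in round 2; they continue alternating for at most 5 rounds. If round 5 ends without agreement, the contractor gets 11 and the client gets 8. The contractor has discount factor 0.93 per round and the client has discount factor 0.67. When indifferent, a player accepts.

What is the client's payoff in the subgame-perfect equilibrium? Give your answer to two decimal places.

25.84

Round 5 (the client proposes): the contractor gets 11 if talks fail, so the client offers 11 and keeps 49.
Round 4 (the contractor proposes): the client can get 49 next round, worth 0.67 × 49 = 32.83 now. The contractor offers 32.83 and keeps 60 − 32.83 = 27.17.
Round 3 (the client proposes): the contractor can get 27.17 next round, worth 0.93 × 27.17 = 25.2681 now; the client offers that and keeps 34.7319.
Round 2 (the contractor proposes): the client can get 34.7319 next round, worth 0.67 × 34.7319 = 23.270373 now, so the contractor offers 23.270373, keeping 36.729627.
Round 1 (the client proposes): the contractor can get 36.729627 next round, worth 0.93 × 36.729627 = 34.15855311 now, so the client offers 34.15855311, keeping 25.84144689.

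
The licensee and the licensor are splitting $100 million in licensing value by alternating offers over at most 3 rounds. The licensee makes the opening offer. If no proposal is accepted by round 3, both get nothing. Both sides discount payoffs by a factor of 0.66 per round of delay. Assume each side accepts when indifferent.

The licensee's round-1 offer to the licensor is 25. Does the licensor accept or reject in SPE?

Accept

Round 3 (the licensee proposes): rejection yields 0 for the licensor; the licensee offers 0 and keeps 100.
Round 2 (the licensor proposes): the licensee can get 100 next round, worth 0.66 × 100 = 66 now, so the licensor offers 66, keeping 34.
So by rejecting in round 1, the licensor gets 34 next round, worth 0.66 × 34 = 22.44 now.
Offer 25 ≥ 22.44, so the licensor accepts.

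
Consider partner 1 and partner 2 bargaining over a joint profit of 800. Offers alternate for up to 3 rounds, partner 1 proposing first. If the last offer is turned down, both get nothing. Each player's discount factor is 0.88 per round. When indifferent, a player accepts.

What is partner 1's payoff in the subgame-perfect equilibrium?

715.52

Round 3 (partner 1 proposes): rejection yields 0 for partner 2; partner 1 offers 0 and keeps 800.
Round 2 (partner 2 proposes): partner 1 can get 800 next round, worth 0.88 × 800 = 704 now. Partner 2 offers 704 and keeps 800 − 704 = 96.
Round 1 (partner 1 proposes): partner 2 can get 96 next round, worth 0.88 × 96 = 84.48 now. Partner 1 offers 84.48 and keeps 800 − 84.48 = 715.52.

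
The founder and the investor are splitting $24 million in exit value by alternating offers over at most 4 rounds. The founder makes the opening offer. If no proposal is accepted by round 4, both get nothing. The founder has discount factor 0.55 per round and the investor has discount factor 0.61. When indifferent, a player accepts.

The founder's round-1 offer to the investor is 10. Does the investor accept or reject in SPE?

Work out the investor's continuation value if the offer is rejected.
Round 4 (the investor proposes): rejection yields 0 for the founder; the investor offers 0 and keeps 24.
Round 3 (the founder proposes): the investor can get 24 next round, worth 0.61 × 24 = 14.64 now; the founder offers that and keeps 9.36.
Round 2 (the investor proposes): the founder can get 9.36 next round, worth 0.55 × 9.36 = 5.148 now. The investor offers 5.148 and keeps 24 − 5.148 = 18.852.
So by rejecting in round 1, the investor gets 18.852 next round, worth 0.61 × 18.852 = 11.49972 now.
Offer 10 < 11.49972, so the investor rejects.

Reject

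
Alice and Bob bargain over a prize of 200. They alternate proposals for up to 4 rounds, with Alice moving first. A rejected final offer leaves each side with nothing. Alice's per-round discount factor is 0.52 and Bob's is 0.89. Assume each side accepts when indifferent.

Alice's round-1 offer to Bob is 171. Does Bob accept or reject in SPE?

Round 4 (Bob proposes): rejection yields 0 for Alice; Bob offers 0 and keeps 200.
Round 3 (Alice proposes): Bob can get 200 next round, worth 0.89 × 200 = 178 now; Alice offers that and keeps 22.
Round 2 (Bob proposes): Alice can get 22 next round, worth 0.52 × 22 = 11.44 now, so Bob offers 11.44, keeping 188.56.
So by rejecting in round 1, Bob gets 188.56 next round, worth 0.89 × 188.56 = 167.8184 now.
Offer 171 ≥ 167.8184, so Bob accepts.

Accept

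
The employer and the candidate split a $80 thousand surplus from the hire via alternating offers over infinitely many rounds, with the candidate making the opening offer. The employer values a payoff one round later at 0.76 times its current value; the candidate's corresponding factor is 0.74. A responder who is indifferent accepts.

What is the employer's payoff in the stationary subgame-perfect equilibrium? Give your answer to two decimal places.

In a stationary SPE each proposer offers the other exactly their discounted continuation value.
If the candidate keeps x when proposing and the employer keeps y when proposing, then x = 80 − 0.76y and y = 80 − 0.74x.
Solving: x = 80(1 − 0.76) / (1 − 0.74·0.76) = 19.2 / 0.4376 ≈ 43.8757.
The employer gets 80 − 43.8757 ≈ 36.1243.

36.12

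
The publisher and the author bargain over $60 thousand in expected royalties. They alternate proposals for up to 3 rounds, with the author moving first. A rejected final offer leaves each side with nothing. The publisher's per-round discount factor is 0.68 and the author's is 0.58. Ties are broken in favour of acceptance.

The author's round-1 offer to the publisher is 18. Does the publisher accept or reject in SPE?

Accept

Round 3 (the author proposes): rejection yields 0 for the publisher; the author offers 0 and keeps 60.
Round 2 (the publisher proposes): the author can get 60 next round, worth 0.58 × 60 = 34.8 now, so the publisher offers 34.8, keeping 25.2.
So by rejecting in round 1, the publisher gets 25.2 next round, worth 0.68 × 25.2 = 17.136 now.
Offer 18 ≥ 17.136, so the publisher accepts.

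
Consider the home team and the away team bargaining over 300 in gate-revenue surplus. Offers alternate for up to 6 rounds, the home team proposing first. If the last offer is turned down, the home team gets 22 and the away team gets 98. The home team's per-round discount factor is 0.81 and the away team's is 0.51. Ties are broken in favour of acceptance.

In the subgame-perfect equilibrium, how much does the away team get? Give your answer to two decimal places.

65.27

Round 6 (the away team proposes): the home team gets 22 if talks fail, so the away team offers 22 and keeps 278.
Round 5 (the home team proposes): the away team can get 278 next round, worth 0.51 × 278 = 141.78 now; the home team offers that and keeps 158.22.
Round 4 (the away team proposes): the home team can get 158.22 next round, worth 0.81 × 158.22 = 128.1582 now, so the away team offers 128.1582, keeping 171.8418.
Round 3 (the home team proposes): the away team can get 171.8418 next round, worth 0.51 × 171.8418 = 87.639318 now. The home team offers 87.639318 and keeps 300 − 87.639318 = 212.360682.
Round 2 (the away team proposes): the home team can get 212.360682 next round, worth 0.81 × 212.360682 = 172.01215242 now, so the away team offers 172.01215242, keeping 127.98784758.
Round 1 (the home team proposes): the away team can get 127.98784758 next round, worth 0.51 × 127.98784758 = 65.2738022658 now, so the home team offers 65.2738022658, keeping 234.7261977342.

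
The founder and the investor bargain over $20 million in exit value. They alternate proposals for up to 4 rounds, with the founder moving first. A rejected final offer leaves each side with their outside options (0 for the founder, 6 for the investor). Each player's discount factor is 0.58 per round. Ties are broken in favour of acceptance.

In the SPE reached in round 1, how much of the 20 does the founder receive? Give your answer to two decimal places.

11.23

Round 4 (the investor proposes): rejection yields 0 for the founder; the investor offers 0 and keeps 20.
Round 3 (the founder proposes): the investor can get 20 next round, worth 0.58 × 20 = 11.6 now. The founder offers 11.6 and keeps 20 − 11.6 = 8.4.
Round 2 (the investor proposes): the founder can get 8.4 next round, worth 0.58 × 8.4 = 4.872 now; the investor offers that and keeps 15.128.
Round 1 (the founder proposes): the investor can get 15.128 next round, worth 0.58 × 15.128 = 8.77424 now; the founder offers that and keeps 11.22576.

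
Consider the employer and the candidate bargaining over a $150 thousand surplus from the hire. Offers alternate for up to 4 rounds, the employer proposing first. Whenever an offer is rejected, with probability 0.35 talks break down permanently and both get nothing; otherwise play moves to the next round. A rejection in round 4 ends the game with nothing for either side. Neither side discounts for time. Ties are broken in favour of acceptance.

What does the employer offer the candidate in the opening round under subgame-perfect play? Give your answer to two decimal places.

Round 4 (the candidate proposes): the employer will accept anything ≥ 0, so the candidate offers 0 and keeps 150.
Round 3 (the employer proposes): rejecting gives the candidate an expected 0.65 × 150 = 97.5, so the employer offers 97.5, keeping 52.5.
Round 2 (the candidate proposes): rejecting gives the employer an expected 0.65 × 52.5 = 34.125, so the candidate offers 34.125, keeping 115.875.
Round 1 (the employer proposes): rejecting gives the candidate an expected 0.65 × 115.875 = 75.31875, so the employer offers 75.31875, keeping 74.68125.

75.32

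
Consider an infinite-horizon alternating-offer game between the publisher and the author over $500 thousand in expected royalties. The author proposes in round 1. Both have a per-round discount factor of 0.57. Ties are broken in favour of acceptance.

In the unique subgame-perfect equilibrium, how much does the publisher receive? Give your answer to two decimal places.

181.53

In a stationary SPE each proposer offers the other exactly their discounted continuation value.
If the author keeps x when proposing and the publisher keeps y when proposing, then x = 500 − 0.57y and y = 500 − 0.57x.
Solving: x = 500(1 − 0.57) / (1 − 0.57·0.57) = 215 / 0.6751 ≈ 318.4713.
The publisher gets 500 − 318.4713 ≈ 181.5287.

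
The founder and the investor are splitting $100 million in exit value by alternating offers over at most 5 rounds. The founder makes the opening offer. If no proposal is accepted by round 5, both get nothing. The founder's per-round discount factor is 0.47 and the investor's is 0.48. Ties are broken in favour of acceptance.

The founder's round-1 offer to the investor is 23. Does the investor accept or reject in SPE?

Round 5 (the founder proposes): rejection yields 0 for the investor; the founder offers 0 and keeps 100.
Round 4 (the investor proposes): the founder can get 100 next round, worth 0.47 × 100 = 47 now. The investor offers 47 and keeps 100 − 47 = 53.
Round 3 (the founder proposes): the investor can get 53 next round, worth 0.48 × 53 = 25.44 now. The founder offers 25.44 and keeps 100 − 25.44 = 74.56.
Round 2 (the investor proposes): the founder can get 74.56 next round, worth 0.47 × 74.56 = 35.0432 now, so the investor offers 35.0432, keeping 64.9568.
So by rejecting in round 1, the investor gets 64.9568 next round, worth 0.48 × 64.9568 = 31.179264 now.
Offer 23 < 31.179264, so the investor rejects.

Reject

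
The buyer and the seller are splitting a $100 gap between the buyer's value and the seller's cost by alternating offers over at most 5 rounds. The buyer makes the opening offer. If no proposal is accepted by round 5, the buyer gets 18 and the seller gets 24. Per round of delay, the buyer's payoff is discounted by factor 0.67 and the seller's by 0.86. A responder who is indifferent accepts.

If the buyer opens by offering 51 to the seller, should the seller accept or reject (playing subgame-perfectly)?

Work out the seller's continuation value if the offer is rejected.
Round 5 (the buyer proposes): the seller gets 24 if talks fail, so the buyer offers 24 and keeps 76.
Round 4 (the seller proposes): the buyer can get 76 next round, worth 0.67 × 76 = 50.92 now. The seller offers 50.92 and keeps 100 − 50.92 = 49.08.
Round 3 (the buyer proposes): the seller can get 49.08 next round, worth 0.86 × 49.08 = 42.2088 now; the buyer offers that and keeps 57.7912.
Round 2 (the seller proposes): the buyer can get 57.7912 next round, worth 0.67 × 57.7912 = 38.720104 now; the seller offers that and keeps 61.279896.
So by rejecting in round 1, the seller gets 61.279896 next round, worth 0.86 × 61.279896 = 52.70071056 now.
Offer 51 < 52.70071056, so the seller rejects.

Reject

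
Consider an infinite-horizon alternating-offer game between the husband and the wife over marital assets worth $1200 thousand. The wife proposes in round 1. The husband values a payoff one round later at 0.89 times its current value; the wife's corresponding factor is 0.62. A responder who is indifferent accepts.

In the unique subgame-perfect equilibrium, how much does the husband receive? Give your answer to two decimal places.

905.49

Let x be the wife's share when the wife proposes and y be the husband's share when the husband proposes.
The husband accepts iff offered ≥ 0.89·y, so x = 1200 − 0.89y. Symmetrically y = 1200 − 0.62x.
Substituting: x = 1200 − 0.89(1200 − 0.62x), giving x(1 − 0.62·0.89) = 1200(1 − 0.89).
So x = 1200 × 0.11 / 0.4482 ≈ 294.5114, and the husband receives 1200 − x ≈ 905.4886.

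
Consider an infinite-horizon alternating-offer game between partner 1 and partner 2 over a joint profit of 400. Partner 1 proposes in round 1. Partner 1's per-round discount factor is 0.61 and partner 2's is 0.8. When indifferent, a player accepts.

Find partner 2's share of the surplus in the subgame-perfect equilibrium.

243.75

In a stationary SPE each proposer offers the other exactly their discounted continuation value.
If partner 1 keeps x when proposing and partner 2 keeps y when proposing, then x = 400 − 0.8y and y = 400 − 0.61x.
Solving: x = 400(1 − 0.8) / (1 − 0.61·0.8) = 80 / 0.512 = 156.25.
Partner 2 gets 400 − 156.25 = 243.75.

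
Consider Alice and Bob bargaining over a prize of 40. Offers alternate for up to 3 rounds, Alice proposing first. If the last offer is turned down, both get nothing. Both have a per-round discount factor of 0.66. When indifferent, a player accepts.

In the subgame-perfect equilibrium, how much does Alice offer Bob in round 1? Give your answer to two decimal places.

Round 3 (Alice proposes): Bob will accept anything ≥ 0, so Alice offers 0 and keeps 40.
Round 2 (Bob proposes): Alice can get 40 next round, worth 0.66 × 40 = 26.4 now. Bob offers 26.4 and keeps 40 − 26.4 = 13.6.
Round 1 (Alice proposes): Bob can get 13.6 next round, worth 0.66 × 13.6 = 8.976 now; Alice offers that and keeps 31.024.

8.98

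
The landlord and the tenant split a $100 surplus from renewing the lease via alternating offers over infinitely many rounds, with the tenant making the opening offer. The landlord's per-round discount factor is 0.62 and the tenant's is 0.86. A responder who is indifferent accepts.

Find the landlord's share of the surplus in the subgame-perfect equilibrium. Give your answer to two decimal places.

Let x be the tenant's share when the tenant proposes and y be the landlord's share when the landlord proposes.
The landlord accepts iff offered ≥ 0.62·y, so x = 100 − 0.62y. Symmetrically y = 100 − 0.86x.
Substituting: x = 100 − 0.62(100 − 0.86x), giving x(1 − 0.86·0.62) = 100(1 − 0.62).
So x = 100 × 0.38 / 0.4668 ≈ 81.4053, and the landlord receives 100 − x ≈ 18.5947.

18.59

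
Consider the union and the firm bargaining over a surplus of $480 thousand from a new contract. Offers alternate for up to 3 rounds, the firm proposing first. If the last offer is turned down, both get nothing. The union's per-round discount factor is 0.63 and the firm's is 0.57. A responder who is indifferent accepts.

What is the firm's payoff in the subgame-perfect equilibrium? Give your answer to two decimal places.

349.97

By backward induction:
Round 3 (the firm proposes): rejection yields 0 for the union; the firm offers 0 and keeps 480.
Round 2 (the union proposes): the firm can get 480 next round, worth 0.57 × 480 = 273.6 now. The union offers 273.6 and keeps 480 − 273.6 = 206.4.
Round 1 (the firm proposes): the union can get 206.4 next round, worth 0.63 × 206.4 = 130.032 now. The firm offers 130.032 and keeps 480 − 130.032 = 349.968.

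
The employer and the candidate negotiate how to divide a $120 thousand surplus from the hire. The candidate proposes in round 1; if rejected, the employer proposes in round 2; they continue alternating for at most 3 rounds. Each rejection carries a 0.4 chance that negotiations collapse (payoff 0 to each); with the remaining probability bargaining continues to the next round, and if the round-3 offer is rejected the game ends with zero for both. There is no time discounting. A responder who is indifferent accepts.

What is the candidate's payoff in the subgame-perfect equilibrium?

Round 3 (the candidate proposes): rejection yields 0 for the employer; the candidate offers 0 and keeps 120.
Round 2 (the employer proposes): rejecting gives the candidate an expected 0.6 × 120 = 72, so the employer offers 72, keeping 48.
Round 1 (the candidate proposes): rejecting gives the employer an expected 0.6 × 48 = 28.8, so the candidate offers 28.8, keeping 91.2.

91.2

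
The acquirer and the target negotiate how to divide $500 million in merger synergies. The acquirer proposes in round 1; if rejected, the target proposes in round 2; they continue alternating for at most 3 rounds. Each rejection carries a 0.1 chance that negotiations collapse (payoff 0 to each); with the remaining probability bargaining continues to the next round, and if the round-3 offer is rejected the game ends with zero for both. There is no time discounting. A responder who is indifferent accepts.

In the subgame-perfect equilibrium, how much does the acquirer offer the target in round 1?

45

Round 3 (the acquirer proposes): rejection yields 0 for the target; the acquirer offers 0 and keeps 500.
Round 2 (the target proposes): rejecting gives the acquirer an expected 0.9 × 500 = 450, so the target offers 450, keeping 50.
Round 1 (the acquirer proposes): rejecting gives the target an expected 0.9 × 50 = 45. The acquirer offers 45 and keeps 500 − 45 = 455.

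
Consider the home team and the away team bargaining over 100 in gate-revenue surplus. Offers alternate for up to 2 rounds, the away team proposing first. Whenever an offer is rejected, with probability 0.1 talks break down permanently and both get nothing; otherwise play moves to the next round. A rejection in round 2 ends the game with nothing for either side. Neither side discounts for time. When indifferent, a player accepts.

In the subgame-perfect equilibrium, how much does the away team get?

10

By backward induction:
Round 2 (the home team proposes): rejection yields 0 for the away team; the home team offers 0 and keeps 100.
Round 1 (the away team proposes): rejecting gives the home team an expected 0.9 × 100 = 90. The away team offers 90 and keeps 100 − 90 = 10.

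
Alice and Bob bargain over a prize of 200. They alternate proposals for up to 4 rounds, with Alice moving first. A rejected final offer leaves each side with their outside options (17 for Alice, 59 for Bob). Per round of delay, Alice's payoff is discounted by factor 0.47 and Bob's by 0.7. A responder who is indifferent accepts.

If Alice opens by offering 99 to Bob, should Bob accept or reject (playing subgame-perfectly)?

Reject

Work out Bob's continuation value if the offer is rejected.
Round 4 (Bob proposes): Alice gets 17 if talks fail, so Bob offers 17 and keeps 183.
Round 3 (Alice proposes): Bob can get 183 next round, worth 0.7 × 183 = 128.1 now, so Alice offers 128.1, keeping 71.9.
Round 2 (Bob proposes): Alice can get 71.9 next round, worth 0.47 × 71.9 = 33.793 now. Bob offers 33.793 and keeps 200 − 33.793 = 166.207.
So by rejecting in round 1, Bob gets 166.207 next round, worth 0.7 × 166.207 = 116.3449 now.
Offer 99 < 116.3449, so Bob rejects.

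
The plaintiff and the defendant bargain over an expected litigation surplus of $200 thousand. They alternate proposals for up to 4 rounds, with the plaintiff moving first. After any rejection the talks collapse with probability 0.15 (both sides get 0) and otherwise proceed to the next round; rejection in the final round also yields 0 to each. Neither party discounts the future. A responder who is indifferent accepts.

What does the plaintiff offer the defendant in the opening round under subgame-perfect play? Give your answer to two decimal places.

Round 4 (the defendant proposes): the plaintiff will accept anything ≥ 0, so the defendant offers 0 and keeps 200.
Round 3 (the plaintiff proposes): rejecting gives the defendant an expected 0.85 × 200 = 170, so the plaintiff offers 170, keeping 30.
Round 2 (the defendant proposes): rejecting gives the plaintiff an expected 0.85 × 30 = 25.5; the defendant offers that and keeps 174.5.
Round 1 (the plaintiff proposes): rejecting gives the defendant an expected 0.85 × 174.5 = 148.325, so the plaintiff offers 148.325, keeping 51.675.

148.33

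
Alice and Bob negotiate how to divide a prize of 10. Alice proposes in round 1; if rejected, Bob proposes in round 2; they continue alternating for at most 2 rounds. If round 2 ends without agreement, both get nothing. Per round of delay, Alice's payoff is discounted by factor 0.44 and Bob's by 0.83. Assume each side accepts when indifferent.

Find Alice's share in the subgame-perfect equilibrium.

1.7

Round 2 (Bob proposes): rejection yields 0 for Alice; Bob offers 0 and keeps 10.
Round 1 (Alice proposes): Bob can get 10 next round, worth 0.83 × 10 = 8.3 now, so Alice offers 8.3, keeping 1.7.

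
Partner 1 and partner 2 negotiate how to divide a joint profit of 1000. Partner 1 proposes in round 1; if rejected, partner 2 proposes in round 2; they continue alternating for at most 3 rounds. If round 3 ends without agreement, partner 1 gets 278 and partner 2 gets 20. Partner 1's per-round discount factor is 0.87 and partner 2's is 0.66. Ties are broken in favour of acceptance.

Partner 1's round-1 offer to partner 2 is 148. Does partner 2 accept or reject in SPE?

Round 3 (partner 1 proposes): partner 2 gets 20 if talks fail, so partner 1 offers 20 and keeps 980.
Round 2 (partner 2 proposes): partner 1 can get 980 next round, worth 0.87 × 980 = 852.6 now, so partner 2 offers 852.6, keeping 147.4.
So by rejecting in round 1, partner 2 gets 147.4 next round, worth 0.66 × 147.4 = 97.284 now.
Offer 148 ≥ 97.284, so partner 2 accepts.

Accept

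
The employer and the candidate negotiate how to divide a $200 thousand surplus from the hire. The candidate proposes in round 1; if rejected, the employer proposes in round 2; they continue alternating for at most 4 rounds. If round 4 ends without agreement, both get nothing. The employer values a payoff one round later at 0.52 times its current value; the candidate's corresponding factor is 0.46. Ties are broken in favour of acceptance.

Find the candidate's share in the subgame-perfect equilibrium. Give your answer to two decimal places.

Round 4 (the employer proposes): rejection yields 0 for the candidate; the employer offers 0 and keeps 200.
Round 3 (the candidate proposes): the employer can get 200 next round, worth 0.52 × 200 = 104 now; the candidate offers that and keeps 96.
Round 2 (the employer proposes): the candidate can get 96 next round, worth 0.46 × 96 = 44.16 now; the employer offers that and keeps 155.84.
Round 1 (the candidate proposes): the employer can get 155.84 next round, worth 0.52 × 155.84 = 81.0368 now, so the candidate offers 81.0368, keeping 118.9632.

118.96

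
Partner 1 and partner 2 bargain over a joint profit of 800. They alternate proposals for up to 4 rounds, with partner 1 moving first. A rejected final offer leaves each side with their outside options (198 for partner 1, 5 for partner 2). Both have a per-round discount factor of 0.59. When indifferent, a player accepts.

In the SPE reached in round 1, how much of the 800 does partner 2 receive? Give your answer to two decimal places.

By backward induction:
Round 4 (partner 2 proposes): partner 1 gets 198 if talks fail, so partner 2 offers 198 and keeps 602.
Round 3 (partner 1 proposes): partner 2 can get 602 next round, worth 0.59 × 602 = 355.18 now. Partner 1 offers 355.18 and keeps 800 − 355.18 = 444.82.
Round 2 (partner 2 proposes): partner 1 can get 444.82 next round, worth 0.59 × 444.82 = 262.4438 now, so partner 2 offers 262.4438, keeping 537.5562.
Round 1 (partner 1 proposes): partner 2 can get 537.5562 next round, worth 0.59 × 537.5562 = 317.158158 now, so partner 1 offers 317.158158, keeping 482.841842.

317.16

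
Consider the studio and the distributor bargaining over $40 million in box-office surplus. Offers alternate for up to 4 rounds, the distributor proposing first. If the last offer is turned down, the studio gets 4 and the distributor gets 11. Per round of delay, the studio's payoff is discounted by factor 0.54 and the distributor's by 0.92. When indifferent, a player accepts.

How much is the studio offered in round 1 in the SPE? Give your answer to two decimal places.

9.51

Round 4 (the studio proposes): the distributor gets 11 if talks fail, so the studio offers 11 and keeps 29.
Round 3 (the distributor proposes): the studio can get 29 next round, worth 0.54 × 29 = 15.66 now, so the distributor offers 15.66, keeping 24.34.
Round 2 (the studio proposes): the distributor can get 24.34 next round, worth 0.92 × 24.34 = 22.3928 now. The studio offers 22.3928 and keeps 40 − 22.3928 = 17.6072.
Round 1 (the distributor proposes): the studio can get 17.6072 next round, worth 0.54 × 17.6072 = 9.507888 now, so the distributor offers 9.507888, keeping 30.492112.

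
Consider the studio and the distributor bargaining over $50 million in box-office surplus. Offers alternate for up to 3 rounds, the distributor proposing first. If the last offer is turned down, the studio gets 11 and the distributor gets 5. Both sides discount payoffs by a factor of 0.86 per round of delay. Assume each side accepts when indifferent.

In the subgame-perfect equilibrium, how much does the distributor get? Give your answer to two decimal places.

35.84

Round 3 (the distributor proposes): the studio gets 11 if talks fail, so the distributor offers 11 and keeps 39.
Round 2 (the studio proposes): the distributor can get 39 next round, worth 0.86 × 39 = 33.54 now, so the studio offers 33.54, keeping 16.46.
Round 1 (the distributor proposes): the studio can get 16.46 next round, worth 0.86 × 16.46 = 14.1556 now. The distributor offers 14.1556 and keeps 50 − 14.1556 = 35.8444.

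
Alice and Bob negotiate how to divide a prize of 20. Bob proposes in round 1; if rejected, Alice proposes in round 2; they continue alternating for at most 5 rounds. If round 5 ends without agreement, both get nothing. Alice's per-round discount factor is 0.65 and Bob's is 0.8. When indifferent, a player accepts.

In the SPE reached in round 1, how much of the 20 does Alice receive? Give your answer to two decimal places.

Round 5 (Bob proposes): Alice will accept anything ≥ 0, so Bob offers 0 and keeps 20.
Round 4 (Alice proposes): Bob can get 20 next round, worth 0.8 × 20 = 16 now; Alice offers that and keeps 4.
Round 3 (Bob proposes): Alice can get 4 next round, worth 0.65 × 4 = 2.6 now; Bob offers that and keeps 17.4.
Round 2 (Alice proposes): Bob can get 17.4 next round, worth 0.8 × 17.4 = 13.92 now, so Alice offers 13.92, keeping 6.08.
Round 1 (Bob proposes): Alice can get 6.08 next round, worth 0.65 × 6.08 = 3.952 now, so Bob offers 3.952, keeping 16.048.

3.95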